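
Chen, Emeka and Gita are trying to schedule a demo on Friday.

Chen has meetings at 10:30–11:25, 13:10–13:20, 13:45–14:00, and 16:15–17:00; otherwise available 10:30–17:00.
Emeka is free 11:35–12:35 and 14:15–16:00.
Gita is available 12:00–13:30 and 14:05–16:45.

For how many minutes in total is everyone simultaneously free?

140 minutes

Chen free within 10:30–17:00: 11:25–13:10, 13:20–13:45, 14:00–16:15.
Chen ∩ Emeka: 11:35–12:35, 14:15–16:00.
Chen ∩ Emeka ∩ Gita: 12:00–12:35, 14:15–16:00.
Total common minutes: 35 + 105 = 140.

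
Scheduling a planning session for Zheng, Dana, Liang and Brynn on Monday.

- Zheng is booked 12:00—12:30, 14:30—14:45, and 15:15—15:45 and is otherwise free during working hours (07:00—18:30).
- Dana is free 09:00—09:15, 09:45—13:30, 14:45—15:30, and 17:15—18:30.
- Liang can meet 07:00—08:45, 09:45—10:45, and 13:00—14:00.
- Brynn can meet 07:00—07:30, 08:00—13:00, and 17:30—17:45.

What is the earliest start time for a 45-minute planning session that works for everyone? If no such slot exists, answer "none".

09:45

Zheng free within 07:00–18:30: 07:00–12:00, 12:30–14:30, 14:45–15:15, 15:45–18:30.
Zheng ∩ Dana: 09:00–09:15, 09:45–12:00, 12:30–13:30, 14:45–15:15, 17:15–18:30.
Zheng ∩ Dana ∩ Liang: 09:45–10:45, 13:00–13:30.
Zheng ∩ Dana ∩ Liang ∩ Brynn: 09:45–10:45.
Windows ≥ 45 min: 09:45–10:45.
Earliest such window starts at 09:45.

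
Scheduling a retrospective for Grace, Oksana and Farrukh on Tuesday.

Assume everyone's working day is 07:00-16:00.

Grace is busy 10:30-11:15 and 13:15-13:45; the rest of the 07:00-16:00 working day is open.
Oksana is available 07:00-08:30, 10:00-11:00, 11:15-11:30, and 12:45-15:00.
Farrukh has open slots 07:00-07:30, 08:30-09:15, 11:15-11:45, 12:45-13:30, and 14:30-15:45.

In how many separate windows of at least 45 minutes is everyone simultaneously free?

0

Grace free within 07:00–16:00: 07:00–10:30, 11:15–13:15, 13:45–16:00.
Grace ∩ Oksana: 07:00–08:30, 10:00–10:30, 11:15–11:30, 12:45–13:15, 13:45–15:00.
Grace ∩ Oksana ∩ Farrukh: 07:00–07:30, 11:15–11:30, 12:45–13:15, 14:30–15:00.
Windows ≥ 45 min: (none).
That's 0 windows.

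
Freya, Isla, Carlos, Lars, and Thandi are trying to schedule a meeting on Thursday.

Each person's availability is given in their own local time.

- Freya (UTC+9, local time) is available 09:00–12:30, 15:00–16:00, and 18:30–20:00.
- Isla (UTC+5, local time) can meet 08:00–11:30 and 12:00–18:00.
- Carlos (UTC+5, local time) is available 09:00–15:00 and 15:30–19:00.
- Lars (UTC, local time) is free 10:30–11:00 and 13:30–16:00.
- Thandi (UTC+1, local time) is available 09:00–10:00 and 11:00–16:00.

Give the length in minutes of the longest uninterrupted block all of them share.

Freya → UTC: 00:00–03:30, 06:00–07:00, 09:30–11:00.
Isla → UTC: 03:00–06:30, 07:00–13:00.
Carlos → UTC: 04:00–10:00, 10:30–14:00.
Lars → UTC: 10:30–11:00, 13:30–16:00.
Thandi → UTC: 08:00–09:00, 10:00–15:00.
Freya ∩ Isla: 03:00–03:30, 06:00–06:30, 09:30–11:00.
Freya ∩ Isla ∩ Carlos: 06:00–06:30, 09:30–10:00, 10:30–11:00.
Freya ∩ Isla ∩ Carlos ∩ Lars: 10:30–11:00.
Freya ∩ Isla ∩ Carlos ∩ Lars ∩ Thandi: 10:30–11:00.
Single common window of 30 minutes.

30 minutes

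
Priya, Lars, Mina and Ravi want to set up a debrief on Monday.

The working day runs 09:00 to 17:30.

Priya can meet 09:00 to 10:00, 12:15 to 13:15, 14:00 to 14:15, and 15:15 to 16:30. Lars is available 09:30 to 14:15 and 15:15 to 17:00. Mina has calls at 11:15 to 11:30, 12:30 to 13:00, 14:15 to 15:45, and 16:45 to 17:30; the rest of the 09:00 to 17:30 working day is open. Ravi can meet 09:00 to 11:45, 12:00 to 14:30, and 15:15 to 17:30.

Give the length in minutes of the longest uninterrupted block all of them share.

45 minutes

Mina free within 09:00–17:30: 09:00–11:15, 11:30–12:30, 13:00–14:15, 15:45–16:45.
Priya ∩ Lars: 09:30–10:00, 12:15–13:15, 14:00–14:15, 15:15–16:30.
Priya ∩ Lars ∩ Mina: 09:30–10:00, 12:15–12:30, 13:00–13:15, 14:00–14:15, 15:45–16:30.
Priya ∩ Lars ∩ Mina ∩ Ravi: 09:30–10:00, 12:15–12:30, 13:00–13:15, 14:00–14:15, 15:45–16:30.
Common window lengths: 30, 15, 15, 15, 45 min; longest is 45.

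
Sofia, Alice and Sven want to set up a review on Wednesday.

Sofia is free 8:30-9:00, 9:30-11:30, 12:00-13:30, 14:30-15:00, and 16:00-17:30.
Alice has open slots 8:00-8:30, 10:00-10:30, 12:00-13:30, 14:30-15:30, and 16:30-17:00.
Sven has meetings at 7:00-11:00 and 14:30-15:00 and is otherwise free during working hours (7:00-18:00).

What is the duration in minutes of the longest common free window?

90 minutes

Sven free within 07:00–18:00: 11:00–14:30, 15:00–18:00.
Sofia ∩ Alice: 10:00–10:30, 12:00–13:30, 14:30–15:00, 16:30–17:00.
Sofia ∩ Alice ∩ Sven: 12:00–13:30, 16:30–17:00.
Common window lengths: 90, 30 min; longest is 90.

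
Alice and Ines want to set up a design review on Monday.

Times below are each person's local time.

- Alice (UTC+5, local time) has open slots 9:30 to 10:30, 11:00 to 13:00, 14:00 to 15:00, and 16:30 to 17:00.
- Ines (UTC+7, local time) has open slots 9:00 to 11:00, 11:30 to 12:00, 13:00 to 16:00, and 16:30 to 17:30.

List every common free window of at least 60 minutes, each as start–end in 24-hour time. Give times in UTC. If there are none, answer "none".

06:00–08:00

Alice → UTC: 04:30–05:30, 06:00–08:00, 09:00–10:00, 11:30–12:00.
Ines → UTC: 02:00–04:00, 04:30–05:00, 06:00–09:00, 09:30–10:30.
Alice ∩ Ines: 04:30–05:00, 06:00–08:00, 09:30–10:00.
Windows ≥ 60 min: 06:00–08:00.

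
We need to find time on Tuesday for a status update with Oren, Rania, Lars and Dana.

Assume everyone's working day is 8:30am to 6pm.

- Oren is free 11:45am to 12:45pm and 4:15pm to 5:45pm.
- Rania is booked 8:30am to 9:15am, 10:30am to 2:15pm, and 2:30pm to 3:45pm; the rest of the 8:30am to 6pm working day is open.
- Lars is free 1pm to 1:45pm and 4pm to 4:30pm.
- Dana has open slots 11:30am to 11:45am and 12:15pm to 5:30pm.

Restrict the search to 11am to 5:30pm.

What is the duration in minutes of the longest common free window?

Rania free within 08:30–18:00: 09:15–10:30, 14:15–14:30, 15:45–18:00.
Oren ∩ Rania: 16:15–17:45.
Oren ∩ Rania ∩ Lars: 16:15–16:30.
Oren ∩ Rania ∩ Lars ∩ Dana: 16:15–16:30.
Restricted to 11:00–17:30: 16:15–16:30.
Single common window of 15 minutes.

15 minutes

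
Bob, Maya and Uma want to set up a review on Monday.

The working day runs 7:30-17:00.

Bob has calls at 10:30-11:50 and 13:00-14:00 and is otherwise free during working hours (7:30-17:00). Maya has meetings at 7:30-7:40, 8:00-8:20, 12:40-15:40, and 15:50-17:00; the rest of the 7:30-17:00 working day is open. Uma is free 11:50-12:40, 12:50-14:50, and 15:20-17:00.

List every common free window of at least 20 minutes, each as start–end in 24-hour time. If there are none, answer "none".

Bob free within 07:30–17:00: 07:30–10:30, 11:50–13:00, 14:00–17:00.
Maya free within 07:30–17:00: 07:40–08:00, 08:20–12:40, 15:40–15:50.
Bob ∩ Maya: 07:40–08:00, 08:20–10:30, 11:50–12:40, 15:40–15:50.
Bob ∩ Maya ∩ Uma: 11:50–12:40, 15:40–15:50.
Windows ≥ 20 min: 11:50–12:40.

11:50–12:40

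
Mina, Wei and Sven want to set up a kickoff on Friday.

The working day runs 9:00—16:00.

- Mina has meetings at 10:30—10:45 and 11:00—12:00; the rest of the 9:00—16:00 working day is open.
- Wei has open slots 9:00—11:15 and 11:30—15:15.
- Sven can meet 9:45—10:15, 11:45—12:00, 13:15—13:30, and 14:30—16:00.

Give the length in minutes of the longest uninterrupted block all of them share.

45 minutes

Mina free within 09:00–16:00: 09:00–10:30, 10:45–11:00, 12:00–16:00.
Mina ∩ Wei: 09:00–10:30, 10:45–11:00, 12:00–15:15.
Mina ∩ Wei ∩ Sven: 09:45–10:15, 13:15–13:30, 14:30–15:15.
Common window lengths: 30, 15, 45 min; longest is 45.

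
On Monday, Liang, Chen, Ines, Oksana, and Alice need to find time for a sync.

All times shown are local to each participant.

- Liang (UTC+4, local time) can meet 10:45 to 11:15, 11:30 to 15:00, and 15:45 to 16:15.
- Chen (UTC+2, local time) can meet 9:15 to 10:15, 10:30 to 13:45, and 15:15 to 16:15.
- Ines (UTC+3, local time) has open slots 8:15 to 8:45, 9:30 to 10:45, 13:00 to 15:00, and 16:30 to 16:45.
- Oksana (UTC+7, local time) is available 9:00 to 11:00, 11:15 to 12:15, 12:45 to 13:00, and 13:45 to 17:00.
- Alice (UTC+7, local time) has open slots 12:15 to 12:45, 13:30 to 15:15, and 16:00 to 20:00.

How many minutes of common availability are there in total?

Liang → UTC: 06:45–07:15, 07:30–11:00, 11:45–12:15.
Chen → UTC: 07:15–08:15, 08:30–11:45, 13:15–14:15.
Ines → UTC: 05:15–05:45, 06:30–07:45, 10:00–12:00, 13:30–13:45.
Oksana → UTC: 02:00–04:00, 04:15–05:15, 05:45–06:00, 06:45–10:00.
Alice → UTC: 05:15–05:45, 06:30–08:15, 09:00–13:00.
Liang ∩ Chen: 07:30–08:15, 08:30–11:00.
Liang ∩ Chen ∩ Ines: 07:30–07:45, 10:00–11:00.
Liang ∩ Chen ∩ Ines ∩ Oksana: 07:30–07:45.
Liang ∩ Chen ∩ Ines ∩ Oksana ∩ Alice: 07:30–07:45.
Total common minutes: 15.

15 minutes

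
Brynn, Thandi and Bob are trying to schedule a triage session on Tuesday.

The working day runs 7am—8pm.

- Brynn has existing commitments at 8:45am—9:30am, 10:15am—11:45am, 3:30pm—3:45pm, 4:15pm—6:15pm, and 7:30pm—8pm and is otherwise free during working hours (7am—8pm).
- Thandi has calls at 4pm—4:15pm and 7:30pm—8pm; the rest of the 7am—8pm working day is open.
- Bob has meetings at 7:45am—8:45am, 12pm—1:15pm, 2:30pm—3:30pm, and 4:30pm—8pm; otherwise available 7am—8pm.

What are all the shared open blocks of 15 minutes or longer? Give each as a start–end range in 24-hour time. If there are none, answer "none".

07:00–07:45, 09:30–10:15, 11:45–12:00, 13:15–14:30, 15:45–16:00

Brynn free within 07:00–20:00: 07:00–08:45, 09:30–10:15, 11:45–15:30, 15:45–16:15, 18:15–19:30.
Thandi free within 07:00–20:00: 07:00–16:00, 16:15–19:30.
Bob free within 07:00–20:00: 07:00–07:45, 08:45–12:00, 13:15–14:30, 15:30–16:30.
Brynn ∩ Thandi: 07:00–08:45, 09:30–10:15, 11:45–15:30, 15:45–16:00, 18:15–19:30.
Brynn ∩ Thandi ∩ Bob: 07:00–07:45, 09:30–10:15, 11:45–12:00, 13:15–14:30, 15:45–16:00.
Windows ≥ 15 min: 07:00–07:45, 09:30–10:15, 11:45–12:00, 13:15–14:30, 15:45–16:00.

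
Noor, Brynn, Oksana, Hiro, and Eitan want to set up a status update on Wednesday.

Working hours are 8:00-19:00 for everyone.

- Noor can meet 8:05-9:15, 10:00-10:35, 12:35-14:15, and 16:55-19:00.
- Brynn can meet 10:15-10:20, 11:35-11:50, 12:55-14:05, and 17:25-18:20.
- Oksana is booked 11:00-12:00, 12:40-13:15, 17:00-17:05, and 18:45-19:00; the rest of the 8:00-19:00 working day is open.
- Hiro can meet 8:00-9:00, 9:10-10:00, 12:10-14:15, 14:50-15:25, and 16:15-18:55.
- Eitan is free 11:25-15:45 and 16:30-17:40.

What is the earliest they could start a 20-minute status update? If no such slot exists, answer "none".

Oksana free within 08:00–19:00: 08:00–11:00, 12:00–12:40, 13:15–17:00, 17:05–18:45.
Noor ∩ Brynn: 10:15–10:20, 12:55–14:05, 17:25–18:20.
Noor ∩ Brynn ∩ Oksana: 10:15–10:20, 13:15–14:05, 17:25–18:20.
Noor ∩ Brynn ∩ Oksana ∩ Hiro: 13:15–14:05, 17:25–18:20.
Noor ∩ Brynn ∩ Oksana ∩ Hiro ∩ Eitan: 13:15–14:05, 17:25–17:40.
Windows ≥ 20 min: 13:15–14:05.
Earliest such window starts at 13:15.

13:15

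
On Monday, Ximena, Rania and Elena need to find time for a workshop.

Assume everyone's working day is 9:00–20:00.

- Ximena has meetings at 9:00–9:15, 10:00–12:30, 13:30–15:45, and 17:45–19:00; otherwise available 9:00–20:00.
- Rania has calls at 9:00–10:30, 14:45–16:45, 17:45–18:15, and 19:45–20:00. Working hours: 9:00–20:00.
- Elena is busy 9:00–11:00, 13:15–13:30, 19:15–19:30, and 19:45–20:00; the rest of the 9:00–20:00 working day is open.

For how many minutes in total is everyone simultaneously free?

Ximena free within 09:00–20:00: 09:15–10:00, 12:30–13:30, 15:45–17:45, 19:00–20:00.
Rania free within 09:00–20:00: 10:30–14:45, 16:45–17:45, 18:15–19:45.
Elena free within 09:00–20:00: 11:00–13:15, 13:30–19:15, 19:30–19:45.
Ximena ∩ Rania: 12:30–13:30, 16:45–17:45, 19:00–19:45.
Ximena ∩ Rania ∩ Elena: 12:30–13:15, 16:45–17:45, 19:00–19:15, 19:30–19:45.
Total common minutes: 45 + 60 + 15 + 15 = 135.

135 minutes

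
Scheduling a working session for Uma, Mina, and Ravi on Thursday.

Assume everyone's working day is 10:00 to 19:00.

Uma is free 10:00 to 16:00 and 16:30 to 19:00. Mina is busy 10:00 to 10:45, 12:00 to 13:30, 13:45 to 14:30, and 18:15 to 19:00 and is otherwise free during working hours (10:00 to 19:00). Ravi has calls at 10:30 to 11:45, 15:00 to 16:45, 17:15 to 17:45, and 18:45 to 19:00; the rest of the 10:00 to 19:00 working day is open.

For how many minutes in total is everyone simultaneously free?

Mina free within 10:00–19:00: 10:45–12:00, 13:30–13:45, 14:30–18:15.
Ravi free within 10:00–19:00: 10:00–10:30, 11:45–15:00, 16:45–17:15, 17:45–18:45.
Uma ∩ Mina: 10:45–12:00, 13:30–13:45, 14:30–16:00, 16:30–18:15.
Uma ∩ Mina ∩ Ravi: 11:45–12:00, 13:30–13:45, 14:30–15:00, 16:45–17:15, 17:45–18:15.
Total common minutes: 15 + 15 + 30 + 30 + 30 = 120.

120 minutes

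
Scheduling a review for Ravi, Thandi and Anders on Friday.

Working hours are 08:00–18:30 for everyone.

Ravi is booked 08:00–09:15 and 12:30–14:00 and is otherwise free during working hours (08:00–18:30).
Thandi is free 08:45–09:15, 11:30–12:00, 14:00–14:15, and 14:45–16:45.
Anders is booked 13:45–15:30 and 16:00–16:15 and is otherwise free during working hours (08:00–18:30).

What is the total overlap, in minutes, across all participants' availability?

90 minutes

Ravi free within 08:00–18:30: 09:15–12:30, 14:00–18:30.
Anders free within 08:00–18:30: 08:00–13:45, 15:30–16:00, 16:15–18:30.
Ravi ∩ Thandi: 11:30–12:00, 14:00–14:15, 14:45–16:45.
Ravi ∩ Thandi ∩ Anders: 11:30–12:00, 15:30–16:00, 16:15–16:45.
Total common minutes: 30 + 30 + 30 = 90.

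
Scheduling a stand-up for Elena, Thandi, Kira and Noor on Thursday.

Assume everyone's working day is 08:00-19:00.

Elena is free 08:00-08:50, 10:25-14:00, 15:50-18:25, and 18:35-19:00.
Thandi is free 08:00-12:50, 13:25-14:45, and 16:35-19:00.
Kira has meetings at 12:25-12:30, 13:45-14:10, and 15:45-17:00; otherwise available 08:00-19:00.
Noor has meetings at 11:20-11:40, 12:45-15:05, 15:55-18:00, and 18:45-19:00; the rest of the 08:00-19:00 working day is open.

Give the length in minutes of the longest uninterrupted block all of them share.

Kira free within 08:00–19:00: 08:00–12:25, 12:30–13:45, 14:10–15:45, 17:00–19:00.
Noor free within 08:00–19:00: 08:00–11:20, 11:40–12:45, 15:05–15:55, 18:00–18:45.
Elena ∩ Thandi: 08:00–08:50, 10:25–12:50, 13:25–14:00, 16:35–18:25, 18:35–19:00.
Elena ∩ Thandi ∩ Kira: 08:00–08:50, 10:25–12:25, 12:30–12:50, 13:25–13:45, 17:00–18:25, 18:35–19:00.
Elena ∩ Thandi ∩ Kira ∩ Noor: 08:00–08:50, 10:25–11:20, 11:40–12:25, 12:30–12:45, 18:00–18:25, 18:35–18:45.
Common window lengths: 50, 55, 45, 15, 25, 10 min; longest is 55.

55 minutes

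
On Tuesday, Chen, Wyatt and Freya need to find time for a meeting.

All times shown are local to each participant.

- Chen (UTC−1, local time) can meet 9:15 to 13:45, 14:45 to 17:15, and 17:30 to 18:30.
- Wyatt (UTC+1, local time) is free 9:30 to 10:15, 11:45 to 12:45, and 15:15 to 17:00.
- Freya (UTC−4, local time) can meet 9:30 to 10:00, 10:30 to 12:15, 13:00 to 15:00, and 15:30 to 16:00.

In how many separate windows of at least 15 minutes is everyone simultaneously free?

Chen → UTC: 10:15–14:45, 15:45–18:15, 18:30–19:30.
Wyatt → UTC: 08:30–09:15, 10:45–11:45, 14:15–16:00.
Freya → UTC: 13:30–14:00, 14:30–16:15, 17:00–19:00, 19:30–20:00.
Chen ∩ Wyatt: 10:45–11:45, 14:15–14:45, 15:45–16:00.
Chen ∩ Wyatt ∩ Freya: 14:30–14:45, 15:45–16:00.
Windows ≥ 15 min: 14:30–14:45, 15:45–16:00.
That's 2 windows.

2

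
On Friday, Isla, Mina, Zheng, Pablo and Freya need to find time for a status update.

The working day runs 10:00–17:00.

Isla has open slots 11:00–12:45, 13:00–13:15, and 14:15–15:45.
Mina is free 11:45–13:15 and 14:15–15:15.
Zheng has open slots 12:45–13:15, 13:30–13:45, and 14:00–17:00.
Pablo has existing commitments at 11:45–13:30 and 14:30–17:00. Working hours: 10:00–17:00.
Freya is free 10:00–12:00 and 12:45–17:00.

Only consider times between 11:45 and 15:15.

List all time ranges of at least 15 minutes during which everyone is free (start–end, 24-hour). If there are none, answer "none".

14:15–14:30

Pablo free within 10:00–17:00: 10:00–11:45, 13:30–14:30.
Isla ∩ Mina: 11:45–12:45, 13:00–13:15, 14:15–15:15.
Isla ∩ Mina ∩ Zheng: 13:00–13:15, 14:15–15:15.
Isla ∩ Mina ∩ Zheng ∩ Pablo: 14:15–14:30.
Isla ∩ Mina ∩ Zheng ∩ Pablo ∩ Freya: 14:15–14:30.
Restricted to 11:45–15:15: 14:15–14:30.
Windows ≥ 15 min: 14:15–14:30.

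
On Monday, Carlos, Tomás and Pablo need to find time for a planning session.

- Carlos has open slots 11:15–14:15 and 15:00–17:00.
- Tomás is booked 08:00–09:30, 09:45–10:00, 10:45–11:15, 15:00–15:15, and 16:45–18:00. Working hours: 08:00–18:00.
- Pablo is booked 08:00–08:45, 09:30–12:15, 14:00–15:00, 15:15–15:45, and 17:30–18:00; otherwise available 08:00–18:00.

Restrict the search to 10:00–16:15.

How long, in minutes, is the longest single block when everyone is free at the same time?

105 minutes

Tomás free within 08:00–18:00: 09:30–09:45, 10:00–10:45, 11:15–15:00, 15:15–16:45.
Pablo free within 08:00–18:00: 08:45–09:30, 12:15–14:00, 15:00–15:15, 15:45–17:30.
Carlos ∩ Tomás: 11:15–14:15, 15:15–16:45.
Carlos ∩ Tomás ∩ Pablo: 12:15–14:00, 15:45–16:45.
Restricted to 10:00–16:15: 12:15–14:00, 15:45–16:15.
Common window lengths: 105, 30 min; longest is 105.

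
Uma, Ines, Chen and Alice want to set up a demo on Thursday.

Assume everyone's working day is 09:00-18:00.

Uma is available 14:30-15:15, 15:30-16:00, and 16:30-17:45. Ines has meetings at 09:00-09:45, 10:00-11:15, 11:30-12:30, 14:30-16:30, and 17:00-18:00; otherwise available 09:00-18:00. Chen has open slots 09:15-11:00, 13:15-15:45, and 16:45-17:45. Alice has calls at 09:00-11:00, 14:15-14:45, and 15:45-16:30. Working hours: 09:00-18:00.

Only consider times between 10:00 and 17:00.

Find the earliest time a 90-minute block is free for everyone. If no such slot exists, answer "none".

none

Ines free within 09:00–18:00: 09:45–10:00, 11:15–11:30, 12:30–14:30, 16:30–17:00.
Alice free within 09:00–18:00: 11:00–14:15, 14:45–15:45, 16:30–18:00.
Uma ∩ Ines: 16:30–17:00.
Uma ∩ Ines ∩ Chen: 16:45–17:00.
Uma ∩ Ines ∩ Chen ∩ Alice: 16:45–17:00.
Restricted to 10:00–17:00: 16:45–17:00.
Windows ≥ 90 min: (none).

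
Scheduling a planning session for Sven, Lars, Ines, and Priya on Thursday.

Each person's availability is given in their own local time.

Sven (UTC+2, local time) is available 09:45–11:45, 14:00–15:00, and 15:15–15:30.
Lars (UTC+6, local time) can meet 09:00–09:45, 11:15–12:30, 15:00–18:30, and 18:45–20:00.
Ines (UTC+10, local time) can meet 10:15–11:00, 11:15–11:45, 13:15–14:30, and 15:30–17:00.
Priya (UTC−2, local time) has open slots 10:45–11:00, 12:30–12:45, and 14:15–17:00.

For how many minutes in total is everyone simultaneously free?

Sven → UTC: 07:45–09:45, 12:00–13:00, 13:15–13:30.
Lars → UTC: 03:00–03:45, 05:15–06:30, 09:00–12:30, 12:45–14:00.
Ines → UTC: 00:15–01:00, 01:15–01:45, 03:15–04:30, 05:30–07:00.
Priya → UTC: 12:45–13:00, 14:30–14:45, 16:15–19:00.
Sven ∩ Lars: 09:00–09:45, 12:00–12:30, 12:45–13:00, 13:15–13:30.
Sven ∩ Lars ∩ Ines: (none).
Sven ∩ Lars ∩ Ines ∩ Priya: (none).
Total common minutes: 0.

0 minutes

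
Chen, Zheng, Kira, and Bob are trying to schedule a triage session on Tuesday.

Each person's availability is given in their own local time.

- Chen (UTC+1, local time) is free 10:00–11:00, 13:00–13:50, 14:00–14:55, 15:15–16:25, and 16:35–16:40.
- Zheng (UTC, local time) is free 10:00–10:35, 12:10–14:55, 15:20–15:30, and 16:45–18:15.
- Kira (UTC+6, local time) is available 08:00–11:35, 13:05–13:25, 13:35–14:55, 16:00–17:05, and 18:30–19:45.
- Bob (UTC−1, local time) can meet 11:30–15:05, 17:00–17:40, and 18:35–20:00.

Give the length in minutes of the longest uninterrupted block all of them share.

Chen → UTC: 09:00–10:00, 12:00–12:50, 13:00–13:55, 14:15–15:25, 15:35–15:40.
Zheng → UTC: 10:00–10:35, 12:10–14:55, 15:20–15:30, 16:45–18:15.
Kira → UTC: 02:00–05:35, 07:05–07:25, 07:35–08:55, 10:00–11:05, 12:30–13:45.
Bob → UTC: 12:30–16:05, 18:00–18:40, 19:35–21:00.
Chen ∩ Zheng: 12:10–12:50, 13:00–13:55, 14:15–14:55, 15:20–15:25.
Chen ∩ Zheng ∩ Kira: 12:30–12:50, 13:00–13:45.
Chen ∩ Zheng ∩ Kira ∩ Bob: 12:30–12:50, 13:00–13:45.
Common window lengths: 20, 45 min; longest is 45.

45 minutes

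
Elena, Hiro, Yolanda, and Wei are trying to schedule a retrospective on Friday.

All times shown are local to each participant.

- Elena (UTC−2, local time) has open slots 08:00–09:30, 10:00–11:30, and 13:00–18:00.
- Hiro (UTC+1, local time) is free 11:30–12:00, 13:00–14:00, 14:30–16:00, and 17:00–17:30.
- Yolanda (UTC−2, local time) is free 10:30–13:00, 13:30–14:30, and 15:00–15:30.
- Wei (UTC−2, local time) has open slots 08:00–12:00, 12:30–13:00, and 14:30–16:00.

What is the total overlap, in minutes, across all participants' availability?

30 minutes

Elena → UTC: 10:00–11:30, 12:00–13:30, 15:00–20:00.
Hiro → UTC: 10:30–11:00, 12:00–13:00, 13:30–15:00, 16:00–16:30.
Yolanda → UTC: 12:30–15:00, 15:30–16:30, 17:00–17:30.
Wei → UTC: 10:00–14:00, 14:30–15:00, 16:30–18:00.
Elena ∩ Hiro: 10:30–11:00, 12:00–13:00, 16:00–16:30.
Elena ∩ Hiro ∩ Yolanda: 12:30–13:00, 16:00–16:30.
Elena ∩ Hiro ∩ Yolanda ∩ Wei: 12:30–13:00.
Total common minutes: 30.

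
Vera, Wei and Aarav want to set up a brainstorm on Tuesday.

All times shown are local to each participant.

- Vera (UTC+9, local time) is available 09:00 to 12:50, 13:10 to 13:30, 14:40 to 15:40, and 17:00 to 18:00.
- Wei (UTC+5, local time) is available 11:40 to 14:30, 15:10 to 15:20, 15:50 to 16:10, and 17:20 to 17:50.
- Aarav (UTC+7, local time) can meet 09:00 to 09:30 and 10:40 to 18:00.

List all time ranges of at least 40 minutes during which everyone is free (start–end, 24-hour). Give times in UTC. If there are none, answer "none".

08:00–09:00

Vera → UTC: 00:00–03:50, 04:10–04:30, 05:40–06:40, 08:00–09:00.
Wei → UTC: 06:40–09:30, 10:10–10:20, 10:50–11:10, 12:20–12:50.
Aarav → UTC: 02:00–02:30, 03:40–11:00.
Vera ∩ Wei: 08:00–09:00.
Vera ∩ Wei ∩ Aarav: 08:00–09:00.
Windows ≥ 40 min: 08:00–09:00.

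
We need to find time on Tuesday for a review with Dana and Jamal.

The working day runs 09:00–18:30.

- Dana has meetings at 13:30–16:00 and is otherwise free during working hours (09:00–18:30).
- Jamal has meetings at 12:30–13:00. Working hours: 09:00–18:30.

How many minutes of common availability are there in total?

390 minutes

Dana free within 09:00–18:30: 09:00–13:30, 16:00–18:30.
Jamal free within 09:00–18:30: 09:00–12:30, 13:00–18:30.
Dana ∩ Jamal: 09:00–12:30, 13:00–13:30, 16:00–18:30.
Total common minutes: 210 + 30 + 150 = 390.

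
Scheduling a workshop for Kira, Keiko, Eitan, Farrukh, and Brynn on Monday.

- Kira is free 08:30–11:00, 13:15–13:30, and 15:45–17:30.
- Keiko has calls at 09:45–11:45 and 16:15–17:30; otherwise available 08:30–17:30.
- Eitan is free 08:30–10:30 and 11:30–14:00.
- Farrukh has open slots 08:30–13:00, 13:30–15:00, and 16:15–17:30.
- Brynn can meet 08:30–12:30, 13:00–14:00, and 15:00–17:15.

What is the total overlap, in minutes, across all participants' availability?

Keiko free within 08:30–17:30: 08:30–09:45, 11:45–16:15.
Kira ∩ Keiko: 08:30–09:45, 13:15–13:30, 15:45–16:15.
Kira ∩ Keiko ∩ Eitan: 08:30–09:45, 13:15–13:30.
Kira ∩ Keiko ∩ Eitan ∩ Farrukh: 08:30–09:45.
Kira ∩ Keiko ∩ Eitan ∩ Farrukh ∩ Brynn: 08:30–09:45.
Total common minutes: 75.

75 minutes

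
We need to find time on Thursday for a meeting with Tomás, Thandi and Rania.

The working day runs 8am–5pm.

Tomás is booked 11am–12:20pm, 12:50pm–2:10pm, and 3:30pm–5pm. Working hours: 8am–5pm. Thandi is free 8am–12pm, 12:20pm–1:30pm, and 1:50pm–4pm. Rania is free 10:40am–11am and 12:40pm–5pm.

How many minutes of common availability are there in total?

110 minutes

Tomás free within 08:00–17:00: 08:00–11:00, 12:20–12:50, 14:10–15:30.
Tomás ∩ Thandi: 08:00–11:00, 12:20–12:50, 14:10–15:30.
Tomás ∩ Thandi ∩ Rania: 10:40–11:00, 12:40–12:50, 14:10–15:30.
Total common minutes: 20 + 10 + 80 = 110.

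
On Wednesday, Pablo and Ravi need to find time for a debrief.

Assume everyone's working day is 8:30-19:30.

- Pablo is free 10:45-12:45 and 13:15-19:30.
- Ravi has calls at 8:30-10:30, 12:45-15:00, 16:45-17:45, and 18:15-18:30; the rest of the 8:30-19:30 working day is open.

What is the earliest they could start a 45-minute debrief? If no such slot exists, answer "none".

10:45

Ravi free within 08:30–19:30: 10:30–12:45, 15:00–16:45, 17:45–18:15, 18:30–19:30.
Pablo ∩ Ravi: 10:45–12:45, 15:00–16:45, 17:45–18:15, 18:30–19:30.
Windows ≥ 45 min: 10:45–12:45, 15:00–16:45, 18:30–19:30.
Earliest such window starts at 10:45.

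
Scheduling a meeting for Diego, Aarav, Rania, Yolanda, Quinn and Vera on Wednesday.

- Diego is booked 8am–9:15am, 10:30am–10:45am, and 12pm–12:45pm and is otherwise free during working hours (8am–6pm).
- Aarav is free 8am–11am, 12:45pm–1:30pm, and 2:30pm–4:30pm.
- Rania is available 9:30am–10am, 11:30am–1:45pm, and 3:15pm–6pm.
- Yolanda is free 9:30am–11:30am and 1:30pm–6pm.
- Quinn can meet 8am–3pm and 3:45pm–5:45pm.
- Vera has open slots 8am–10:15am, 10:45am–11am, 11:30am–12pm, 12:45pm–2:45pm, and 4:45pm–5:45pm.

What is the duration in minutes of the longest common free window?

Diego free within 08:00–18:00: 09:15–10:30, 10:45–12:00, 12:45–18:00.
Diego ∩ Aarav: 09:15–10:30, 10:45–11:00, 12:45–13:30, 14:30–16:30.
Diego ∩ Aarav ∩ Rania: 09:30–10:00, 12:45–13:30, 15:15–16:30.
Diego ∩ Aarav ∩ Rania ∩ Yolanda: 09:30–10:00, 15:15–16:30.
Diego ∩ Aarav ∩ Rania ∩ Yolanda ∩ Quinn: 09:30–10:00, 15:45–16:30.
Diego ∩ Aarav ∩ Rania ∩ Yolanda ∩ Quinn ∩ Vera: 09:30–10:00.
Single common window of 30 minutes.

30 minutes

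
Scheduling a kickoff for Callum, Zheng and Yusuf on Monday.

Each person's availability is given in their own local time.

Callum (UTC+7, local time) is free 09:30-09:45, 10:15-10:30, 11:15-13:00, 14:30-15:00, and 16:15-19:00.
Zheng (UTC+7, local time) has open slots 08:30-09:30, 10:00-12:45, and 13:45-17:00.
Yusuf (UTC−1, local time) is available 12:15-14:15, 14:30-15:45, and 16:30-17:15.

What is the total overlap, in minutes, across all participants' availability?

Callum → UTC: 02:30–02:45, 03:15–03:30, 04:15–06:00, 07:30–08:00, 09:15–12:00.
Zheng → UTC: 01:30–02:30, 03:00–05:45, 06:45–10:00.
Yusuf → UTC: 13:15–15:15, 15:30–16:45, 17:30–18:15.
Callum ∩ Zheng: 03:15–03:30, 04:15–05:45, 07:30–08:00, 09:15–10:00.
Callum ∩ Zheng ∩ Yusuf: (none).
Total common minutes: 0.

0 minutes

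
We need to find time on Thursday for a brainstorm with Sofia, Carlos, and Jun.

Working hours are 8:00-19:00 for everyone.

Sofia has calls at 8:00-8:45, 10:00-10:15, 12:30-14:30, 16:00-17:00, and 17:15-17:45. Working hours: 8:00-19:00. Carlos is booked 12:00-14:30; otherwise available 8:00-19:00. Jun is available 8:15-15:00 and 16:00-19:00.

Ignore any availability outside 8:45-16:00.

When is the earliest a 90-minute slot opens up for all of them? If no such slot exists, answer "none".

Sofia free within 08:00–19:00: 08:45–10:00, 10:15–12:30, 14:30–16:00, 17:00–17:15, 17:45–19:00.
Carlos free within 08:00–19:00: 08:00–12:00, 14:30–19:00.
Sofia ∩ Carlos: 08:45–10:00, 10:15–12:00, 14:30–16:00, 17:00–17:15, 17:45–19:00.
Sofia ∩ Carlos ∩ Jun: 08:45–10:00, 10:15–12:00, 14:30–15:00, 17:00–17:15, 17:45–19:00.
Restricted to 08:45–16:00: 08:45–10:00, 10:15–12:00, 14:30–15:00.
Windows ≥ 90 min: 10:15–12:00.
Earliest such window starts at 10:15.

10:15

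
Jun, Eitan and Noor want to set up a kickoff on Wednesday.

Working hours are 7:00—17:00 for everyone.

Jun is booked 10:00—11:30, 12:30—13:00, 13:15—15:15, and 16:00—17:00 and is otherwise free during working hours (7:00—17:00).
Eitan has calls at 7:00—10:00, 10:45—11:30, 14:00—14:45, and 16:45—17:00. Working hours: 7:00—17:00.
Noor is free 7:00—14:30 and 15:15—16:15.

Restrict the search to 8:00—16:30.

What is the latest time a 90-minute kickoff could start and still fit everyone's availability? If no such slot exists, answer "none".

Jun free within 07:00–17:00: 07:00–10:00, 11:30–12:30, 13:00–13:15, 15:15–16:00.
Eitan free within 07:00–17:00: 10:00–10:45, 11:30–14:00, 14:45–16:45.
Jun ∩ Eitan: 11:30–12:30, 13:00–13:15, 15:15–16:00.
Jun ∩ Eitan ∩ Noor: 11:30–12:30, 13:00–13:15, 15:15–16:00.
Restricted to 08:00–16:30: 11:30–12:30, 13:00–13:15, 15:15–16:00.
Windows ≥ 90 min: (none).

none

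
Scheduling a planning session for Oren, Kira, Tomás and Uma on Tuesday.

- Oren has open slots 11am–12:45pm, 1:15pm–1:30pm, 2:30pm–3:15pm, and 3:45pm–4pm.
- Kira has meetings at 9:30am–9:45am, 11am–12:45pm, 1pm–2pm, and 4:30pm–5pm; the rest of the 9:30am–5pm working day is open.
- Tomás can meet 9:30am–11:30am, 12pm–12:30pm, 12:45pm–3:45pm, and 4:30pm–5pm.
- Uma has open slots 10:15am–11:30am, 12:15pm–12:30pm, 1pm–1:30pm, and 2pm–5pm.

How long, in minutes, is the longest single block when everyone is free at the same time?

Kira free within 09:30–17:00: 09:45–11:00, 12:45–13:00, 14:00–16:30.
Oren ∩ Kira: 14:30–15:15, 15:45–16:00.
Oren ∩ Kira ∩ Tomás: 14:30–15:15.
Oren ∩ Kira ∩ Tomás ∩ Uma: 14:30–15:15.
Single common window of 45 minutes.

45 minutes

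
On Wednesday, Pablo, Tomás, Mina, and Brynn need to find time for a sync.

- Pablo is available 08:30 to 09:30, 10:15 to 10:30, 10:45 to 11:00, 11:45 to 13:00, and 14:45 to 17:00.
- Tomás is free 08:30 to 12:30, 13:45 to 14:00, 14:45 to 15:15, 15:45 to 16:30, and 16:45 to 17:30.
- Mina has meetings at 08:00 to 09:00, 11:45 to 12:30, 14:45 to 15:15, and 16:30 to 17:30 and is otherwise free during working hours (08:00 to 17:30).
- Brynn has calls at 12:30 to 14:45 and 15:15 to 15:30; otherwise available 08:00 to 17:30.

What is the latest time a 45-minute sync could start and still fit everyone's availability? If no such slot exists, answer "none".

Mina free within 08:00–17:30: 09:00–11:45, 12:30–14:45, 15:15–16:30.
Brynn free within 08:00–17:30: 08:00–12:30, 14:45–15:15, 15:30–17:30.
Pablo ∩ Tomás: 08:30–09:30, 10:15–10:30, 10:45–11:00, 11:45–12:30, 14:45–15:15, 15:45–16:30, 16:45–17:00.
Pablo ∩ Tomás ∩ Mina: 09:00–09:30, 10:15–10:30, 10:45–11:00, 15:45–16:30.
Pablo ∩ Tomás ∩ Mina ∩ Brynn: 09:00–09:30, 10:15–10:30, 10:45–11:00, 15:45–16:30.
Windows ≥ 45 min: 15:45–16:30.
Latest start in the last window 15:45–16:30 is 16:30 − 45 min = 15:45.

15:45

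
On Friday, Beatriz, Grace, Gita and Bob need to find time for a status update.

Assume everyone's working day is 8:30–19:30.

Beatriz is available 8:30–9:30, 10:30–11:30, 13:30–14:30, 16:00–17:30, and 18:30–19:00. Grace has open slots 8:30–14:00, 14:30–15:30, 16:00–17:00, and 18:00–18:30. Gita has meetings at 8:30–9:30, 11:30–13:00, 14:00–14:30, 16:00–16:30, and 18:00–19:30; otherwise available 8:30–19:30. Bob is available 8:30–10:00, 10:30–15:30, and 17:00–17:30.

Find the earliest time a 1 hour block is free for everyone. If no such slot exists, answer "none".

Gita free within 08:30–19:30: 09:30–11:30, 13:00–14:00, 14:30–16:00, 16:30–18:00.
Beatriz ∩ Grace: 08:30–09:30, 10:30–11:30, 13:30–14:00, 16:00–17:00.
Beatriz ∩ Grace ∩ Gita: 10:30–11:30, 13:30–14:00, 16:30–17:00.
Beatriz ∩ Grace ∩ Gita ∩ Bob: 10:30–11:30, 13:30–14:00.
Windows ≥ 60 min: 10:30–11:30.
Earliest such window starts at 10:30.

10:30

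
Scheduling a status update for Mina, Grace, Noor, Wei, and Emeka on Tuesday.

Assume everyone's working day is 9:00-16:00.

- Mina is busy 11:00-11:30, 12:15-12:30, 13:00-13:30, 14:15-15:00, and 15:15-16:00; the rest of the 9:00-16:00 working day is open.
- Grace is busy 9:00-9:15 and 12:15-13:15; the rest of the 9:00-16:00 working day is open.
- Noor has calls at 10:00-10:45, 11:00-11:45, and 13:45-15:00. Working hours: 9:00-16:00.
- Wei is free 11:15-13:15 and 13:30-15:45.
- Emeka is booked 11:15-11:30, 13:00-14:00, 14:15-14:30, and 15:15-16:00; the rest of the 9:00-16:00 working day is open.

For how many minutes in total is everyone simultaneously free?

45 minutes

Mina free within 09:00–16:00: 09:00–11:00, 11:30–12:15, 12:30–13:00, 13:30–14:15, 15:00–15:15.
Grace free within 09:00–16:00: 09:15–12:15, 13:15–16:00.
Noor free within 09:00–16:00: 09:00–10:00, 10:45–11:00, 11:45–13:45, 15:00–16:00.
Emeka free within 09:00–16:00: 09:00–11:15, 11:30–13:00, 14:00–14:15, 14:30–15:15.
Mina ∩ Grace: 09:15–11:00, 11:30–12:15, 13:30–14:15, 15:00–15:15.
Mina ∩ Grace ∩ Noor: 09:15–10:00, 10:45–11:00, 11:45–12:15, 13:30–13:45, 15:00–15:15.
Mina ∩ Grace ∩ Noor ∩ Wei: 11:45–12:15, 13:30–13:45, 15:00–15:15.
Mina ∩ Grace ∩ Noor ∩ Wei ∩ Emeka: 11:45–12:15, 15:00–15:15.
Total common minutes: 30 + 15 = 45.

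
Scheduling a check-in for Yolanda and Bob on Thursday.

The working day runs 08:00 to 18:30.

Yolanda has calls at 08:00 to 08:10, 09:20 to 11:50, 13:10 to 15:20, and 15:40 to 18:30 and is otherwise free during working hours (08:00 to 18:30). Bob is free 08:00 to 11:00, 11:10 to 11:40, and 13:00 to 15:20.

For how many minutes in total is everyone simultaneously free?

Yolanda free within 08:00–18:30: 08:10–09:20, 11:50–13:10, 15:20–15:40.
Yolanda ∩ Bob: 08:10–09:20, 13:00–13:10.
Total common minutes: 70 + 10 = 80.

80 minutes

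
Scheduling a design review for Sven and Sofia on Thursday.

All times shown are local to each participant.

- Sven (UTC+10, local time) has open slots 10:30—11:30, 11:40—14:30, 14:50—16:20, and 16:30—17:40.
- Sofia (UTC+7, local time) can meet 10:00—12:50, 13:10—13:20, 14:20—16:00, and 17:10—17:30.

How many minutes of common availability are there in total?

Sven → UTC: 00:30–01:30, 01:40–04:30, 04:50–06:20, 06:30–07:40.
Sofia → UTC: 03:00–05:50, 06:10–06:20, 07:20–09:00, 10:10–10:30.
Sven ∩ Sofia: 03:00–04:30, 04:50–05:50, 06:10–06:20, 07:20–07:40.
Total common minutes: 90 + 60 + 10 + 20 = 180.

180 minutes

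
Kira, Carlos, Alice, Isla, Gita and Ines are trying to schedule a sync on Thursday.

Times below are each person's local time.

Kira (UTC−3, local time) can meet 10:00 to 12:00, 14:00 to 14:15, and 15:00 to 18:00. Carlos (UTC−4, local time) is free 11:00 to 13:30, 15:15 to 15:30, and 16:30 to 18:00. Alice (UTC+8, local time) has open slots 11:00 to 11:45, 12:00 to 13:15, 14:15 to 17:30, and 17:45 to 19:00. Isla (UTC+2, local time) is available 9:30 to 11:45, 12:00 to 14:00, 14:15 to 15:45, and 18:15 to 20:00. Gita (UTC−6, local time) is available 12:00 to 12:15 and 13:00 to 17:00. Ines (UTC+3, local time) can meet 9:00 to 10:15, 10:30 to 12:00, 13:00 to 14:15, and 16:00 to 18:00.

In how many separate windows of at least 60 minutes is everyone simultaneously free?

Kira → UTC: 13:00–15:00, 17:00–17:15, 18:00–21:00.
Carlos → UTC: 15:00–17:30, 19:15–19:30, 20:30–22:00.
Alice → UTC: 03:00–03:45, 04:00–05:15, 06:15–09:30, 09:45–11:00.
Isla → UTC: 07:30–09:45, 10:00–12:00, 12:15–13:45, 16:15–18:00.
Gita → UTC: 18:00–18:15, 19:00–23:00.
Ines → UTC: 06:00–07:15, 07:30–09:00, 10:00–11:15, 13:00–15:00.
Kira ∩ Carlos: 17:00–17:15, 19:15–19:30, 20:30–21:00.
Kira ∩ Carlos ∩ Alice: (none).
Kira ∩ Carlos ∩ Alice ∩ Isla: (none).
Kira ∩ Carlos ∩ Alice ∩ Isla ∩ Gita: (none).
Kira ∩ Carlos ∩ Alice ∩ Isla ∩ Gita ∩ Ines: (none).
Windows ≥ 60 min: (none).
That's 0 windows.

0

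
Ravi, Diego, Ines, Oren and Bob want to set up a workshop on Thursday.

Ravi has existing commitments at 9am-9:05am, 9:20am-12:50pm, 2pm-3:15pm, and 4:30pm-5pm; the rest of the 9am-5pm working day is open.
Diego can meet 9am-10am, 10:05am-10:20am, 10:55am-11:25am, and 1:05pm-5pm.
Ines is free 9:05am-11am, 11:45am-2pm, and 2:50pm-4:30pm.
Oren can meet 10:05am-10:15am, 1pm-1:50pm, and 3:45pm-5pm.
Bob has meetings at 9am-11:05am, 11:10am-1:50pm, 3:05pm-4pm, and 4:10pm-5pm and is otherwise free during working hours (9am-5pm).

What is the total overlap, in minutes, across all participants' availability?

Ravi free within 09:00–17:00: 09:05–09:20, 12:50–14:00, 15:15–16:30.
Bob free within 09:00–17:00: 11:05–11:10, 13:50–15:05, 16:00–16:10.
Ravi ∩ Diego: 09:05–09:20, 13:05–14:00, 15:15–16:30.
Ravi ∩ Diego ∩ Ines: 09:05–09:20, 13:05–14:00, 15:15–16:30.
Ravi ∩ Diego ∩ Ines ∩ Oren: 13:05–13:50, 15:45–16:30.
Ravi ∩ Diego ∩ Ines ∩ Oren ∩ Bob: 16:00–16:10.
Total common minutes: 10.

10 minutes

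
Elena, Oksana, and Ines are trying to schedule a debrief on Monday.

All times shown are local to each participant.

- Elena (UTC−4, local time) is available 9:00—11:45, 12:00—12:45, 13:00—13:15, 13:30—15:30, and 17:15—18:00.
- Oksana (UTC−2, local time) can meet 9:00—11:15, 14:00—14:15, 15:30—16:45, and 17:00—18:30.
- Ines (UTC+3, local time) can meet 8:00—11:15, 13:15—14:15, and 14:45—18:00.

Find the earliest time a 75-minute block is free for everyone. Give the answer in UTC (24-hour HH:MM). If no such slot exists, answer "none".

none

Elena → UTC: 13:00–15:45, 16:00–16:45, 17:00–17:15, 17:30–19:30, 21:15–22:00.
Oksana → UTC: 11:00–13:15, 16:00–16:15, 17:30–18:45, 19:00–20:30.
Ines → UTC: 05:00–08:15, 10:15–11:15, 11:45–15:00.
Elena ∩ Oksana: 13:00–13:15, 16:00–16:15, 17:30–18:45, 19:00–19:30.
Elena ∩ Oksana ∩ Ines: 13:00–13:15.
Windows ≥ 75 min: (none).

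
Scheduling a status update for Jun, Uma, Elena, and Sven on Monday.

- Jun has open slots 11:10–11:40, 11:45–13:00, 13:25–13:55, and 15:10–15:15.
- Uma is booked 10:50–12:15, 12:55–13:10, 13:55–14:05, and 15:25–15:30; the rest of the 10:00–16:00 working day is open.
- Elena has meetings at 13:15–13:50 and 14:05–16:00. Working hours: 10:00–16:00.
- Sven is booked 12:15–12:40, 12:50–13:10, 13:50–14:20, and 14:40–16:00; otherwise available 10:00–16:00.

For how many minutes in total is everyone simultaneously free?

10 minutes

Uma free within 10:00–16:00: 10:00–10:50, 12:15–12:55, 13:10–13:55, 14:05–15:25, 15:30–16:00.
Elena free within 10:00–16:00: 10:00–13:15, 13:50–14:05.
Sven free within 10:00–16:00: 10:00–12:15, 12:40–12:50, 13:10–13:50, 14:20–14:40.
Jun ∩ Uma: 12:15–12:55, 13:25–13:55, 15:10–15:15.
Jun ∩ Uma ∩ Elena: 12:15–12:55, 13:50–13:55.
Jun ∩ Uma ∩ Elena ∩ Sven: 12:40–12:50.
Total common minutes: 10.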